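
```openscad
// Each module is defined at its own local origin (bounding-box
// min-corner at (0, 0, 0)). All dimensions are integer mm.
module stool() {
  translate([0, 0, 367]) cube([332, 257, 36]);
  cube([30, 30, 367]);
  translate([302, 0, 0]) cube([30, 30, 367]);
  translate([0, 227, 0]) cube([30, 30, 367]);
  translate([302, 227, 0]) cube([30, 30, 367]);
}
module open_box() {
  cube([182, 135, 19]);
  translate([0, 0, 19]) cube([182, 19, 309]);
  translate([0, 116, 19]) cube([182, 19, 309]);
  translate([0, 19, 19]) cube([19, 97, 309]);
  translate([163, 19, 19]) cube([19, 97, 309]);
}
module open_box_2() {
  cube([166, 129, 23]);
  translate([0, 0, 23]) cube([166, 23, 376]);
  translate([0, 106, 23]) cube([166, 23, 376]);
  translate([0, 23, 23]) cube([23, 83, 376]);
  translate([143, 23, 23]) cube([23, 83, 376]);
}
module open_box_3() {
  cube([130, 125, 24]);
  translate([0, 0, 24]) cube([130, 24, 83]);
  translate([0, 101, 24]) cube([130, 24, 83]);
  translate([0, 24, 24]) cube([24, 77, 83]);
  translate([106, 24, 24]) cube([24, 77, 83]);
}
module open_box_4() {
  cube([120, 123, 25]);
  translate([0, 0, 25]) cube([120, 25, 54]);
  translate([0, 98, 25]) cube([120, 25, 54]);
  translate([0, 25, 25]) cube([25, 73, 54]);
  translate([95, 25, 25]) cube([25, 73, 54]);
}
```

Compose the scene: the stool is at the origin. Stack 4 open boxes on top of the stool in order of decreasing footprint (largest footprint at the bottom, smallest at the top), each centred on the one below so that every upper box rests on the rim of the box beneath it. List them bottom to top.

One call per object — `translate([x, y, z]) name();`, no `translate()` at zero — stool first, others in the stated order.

stool();
translate([75, 61, 403]) open_box();
translate([83, 64, 731]) open_box_2();
translate([101, 66, 1130]) open_box_3();
translate([106, 67, 1237]) open_box_4();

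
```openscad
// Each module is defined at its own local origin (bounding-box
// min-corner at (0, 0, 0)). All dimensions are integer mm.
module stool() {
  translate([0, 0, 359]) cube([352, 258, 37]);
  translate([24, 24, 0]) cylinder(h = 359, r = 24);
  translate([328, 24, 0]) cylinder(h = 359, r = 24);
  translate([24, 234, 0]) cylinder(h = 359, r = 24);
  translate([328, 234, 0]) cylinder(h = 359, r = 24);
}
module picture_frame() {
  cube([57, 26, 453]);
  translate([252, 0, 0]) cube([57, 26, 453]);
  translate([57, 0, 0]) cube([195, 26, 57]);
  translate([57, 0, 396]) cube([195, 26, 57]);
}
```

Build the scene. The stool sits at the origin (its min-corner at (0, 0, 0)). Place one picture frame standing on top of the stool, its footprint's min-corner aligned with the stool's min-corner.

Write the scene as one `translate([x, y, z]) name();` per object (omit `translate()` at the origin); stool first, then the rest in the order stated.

stool();
translate([0, 0, 396]) picture_frame();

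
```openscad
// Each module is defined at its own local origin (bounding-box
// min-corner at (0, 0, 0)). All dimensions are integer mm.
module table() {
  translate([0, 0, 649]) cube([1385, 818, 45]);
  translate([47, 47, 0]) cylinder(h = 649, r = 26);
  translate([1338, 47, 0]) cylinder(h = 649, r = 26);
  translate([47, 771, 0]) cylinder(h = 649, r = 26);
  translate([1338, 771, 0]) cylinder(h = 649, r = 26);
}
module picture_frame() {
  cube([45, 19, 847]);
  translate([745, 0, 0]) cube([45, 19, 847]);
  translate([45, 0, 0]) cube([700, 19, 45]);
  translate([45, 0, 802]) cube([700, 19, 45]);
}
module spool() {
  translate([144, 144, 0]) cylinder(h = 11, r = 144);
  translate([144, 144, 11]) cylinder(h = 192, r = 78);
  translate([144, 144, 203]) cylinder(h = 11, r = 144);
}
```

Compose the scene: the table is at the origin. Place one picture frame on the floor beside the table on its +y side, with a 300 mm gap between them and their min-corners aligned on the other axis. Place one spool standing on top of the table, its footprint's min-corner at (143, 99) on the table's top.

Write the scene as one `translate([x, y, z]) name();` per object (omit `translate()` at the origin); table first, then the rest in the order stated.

table();
translate([0, 1118, 0]) picture_frame();
translate([143, 99, 694]) spool();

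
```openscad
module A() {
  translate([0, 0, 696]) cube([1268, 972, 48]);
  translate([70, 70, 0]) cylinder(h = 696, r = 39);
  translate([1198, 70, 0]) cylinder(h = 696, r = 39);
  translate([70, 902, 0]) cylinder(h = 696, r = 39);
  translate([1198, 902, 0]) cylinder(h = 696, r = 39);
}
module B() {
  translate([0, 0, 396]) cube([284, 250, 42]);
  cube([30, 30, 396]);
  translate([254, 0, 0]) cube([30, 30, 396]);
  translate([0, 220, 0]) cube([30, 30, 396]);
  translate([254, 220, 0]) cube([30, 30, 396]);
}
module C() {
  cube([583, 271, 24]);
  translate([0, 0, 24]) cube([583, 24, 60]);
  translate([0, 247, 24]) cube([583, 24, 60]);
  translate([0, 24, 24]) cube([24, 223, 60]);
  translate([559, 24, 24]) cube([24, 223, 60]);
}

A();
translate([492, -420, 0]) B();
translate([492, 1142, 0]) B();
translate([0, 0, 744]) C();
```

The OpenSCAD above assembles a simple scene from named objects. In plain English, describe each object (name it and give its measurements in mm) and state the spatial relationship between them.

A is a table with a 1268×972 mm rectangular top, 48 mm thick, top surface at z = 744 mm, supported by four round legs of 78 mm diameter, each leg's bounding box inset 31 mm from the nearest pair of top edges, running from the floor.

B is a four-legged stool. The seat is a 284×250×42 mm slab whose top surface is at z = 438 mm; four square legs, each 30×30 mm in cross-section, run from the floor (z = 0) to the underside of the seat, each flush with a corner of the seat.

C is an open-topped rectangular box: outside dimensions 583×271×84 mm, with a uniform wall and base thickness of 24 mm. The base is a full 583×271 slab on the floor; four walls sit on top of the base. The front and back walls (the −y and +y sides) span the full width; the two side walls fit between them.

Two stools sit around the table at the −y, +y sides. The open box is on top of the table.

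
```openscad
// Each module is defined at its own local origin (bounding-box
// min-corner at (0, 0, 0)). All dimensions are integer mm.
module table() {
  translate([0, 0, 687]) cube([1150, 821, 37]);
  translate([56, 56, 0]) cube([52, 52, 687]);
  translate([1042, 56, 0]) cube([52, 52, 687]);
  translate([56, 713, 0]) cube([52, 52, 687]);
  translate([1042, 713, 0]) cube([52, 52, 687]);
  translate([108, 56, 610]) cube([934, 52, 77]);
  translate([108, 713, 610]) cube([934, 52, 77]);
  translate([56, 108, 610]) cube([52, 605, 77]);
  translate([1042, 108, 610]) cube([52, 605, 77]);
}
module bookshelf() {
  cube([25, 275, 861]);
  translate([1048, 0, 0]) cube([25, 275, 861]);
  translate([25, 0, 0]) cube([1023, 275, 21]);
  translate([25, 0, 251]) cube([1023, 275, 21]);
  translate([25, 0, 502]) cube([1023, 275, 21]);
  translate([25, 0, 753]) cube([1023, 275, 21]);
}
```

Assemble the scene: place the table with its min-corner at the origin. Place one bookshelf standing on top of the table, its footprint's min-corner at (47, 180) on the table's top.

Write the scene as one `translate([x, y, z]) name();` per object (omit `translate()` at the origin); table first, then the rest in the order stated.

table();
translate([47, 180, 724]) bookshelf();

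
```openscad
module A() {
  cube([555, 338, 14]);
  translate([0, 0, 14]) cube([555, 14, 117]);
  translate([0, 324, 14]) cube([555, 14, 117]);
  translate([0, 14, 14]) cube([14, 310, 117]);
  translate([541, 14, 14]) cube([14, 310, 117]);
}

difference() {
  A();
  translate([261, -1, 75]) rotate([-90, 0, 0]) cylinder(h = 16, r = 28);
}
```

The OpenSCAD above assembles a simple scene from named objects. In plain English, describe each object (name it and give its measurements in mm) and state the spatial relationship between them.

A is an open-topped rectangular box: outside dimensions 555×338×131 mm, with a uniform wall and base thickness of 14 mm. The base is a full 555×338 slab on the floor; four walls sit on top of the base. The front and back walls (the −y and +y sides) span the full width; the two side walls fit between them.

The open box has a circular hole of radius 28 mm through its front wall, centred at (x = 261, z = 75).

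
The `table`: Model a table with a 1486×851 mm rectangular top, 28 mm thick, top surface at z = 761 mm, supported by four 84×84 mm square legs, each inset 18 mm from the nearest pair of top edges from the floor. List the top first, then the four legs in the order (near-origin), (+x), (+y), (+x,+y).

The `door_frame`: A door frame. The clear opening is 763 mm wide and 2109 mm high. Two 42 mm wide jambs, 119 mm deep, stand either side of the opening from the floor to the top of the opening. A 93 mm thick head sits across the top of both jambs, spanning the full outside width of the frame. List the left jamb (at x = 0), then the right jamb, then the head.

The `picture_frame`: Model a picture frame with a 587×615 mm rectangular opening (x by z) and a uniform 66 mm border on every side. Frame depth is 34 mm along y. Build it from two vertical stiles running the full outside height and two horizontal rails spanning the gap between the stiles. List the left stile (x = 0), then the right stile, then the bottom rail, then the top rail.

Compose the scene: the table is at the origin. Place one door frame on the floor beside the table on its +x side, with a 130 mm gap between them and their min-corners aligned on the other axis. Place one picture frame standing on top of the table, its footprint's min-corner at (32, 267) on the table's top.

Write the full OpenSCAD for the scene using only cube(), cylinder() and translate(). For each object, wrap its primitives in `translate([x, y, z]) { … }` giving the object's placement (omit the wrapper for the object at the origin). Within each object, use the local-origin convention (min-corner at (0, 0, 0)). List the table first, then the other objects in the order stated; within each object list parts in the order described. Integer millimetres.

translate([0, 0, 733]) cube([1486, 851, 28]);
translate([18, 18, 0]) cube([84, 84, 733]);
translate([1384, 18, 0]) cube([84, 84, 733]);
translate([18, 749, 0]) cube([84, 84, 733]);
translate([1384, 749, 0]) cube([84, 84, 733]);
translate([1616, 0, 0]) {
  cube([42, 119, 2109]);
  translate([805, 0, 0]) cube([42, 119, 2109]);
  translate([0, 0, 2109]) cube([847, 119, 93]);
}
translate([32, 267, 761]) {
  cube([66, 34, 747]);
  translate([653, 0, 0]) cube([66, 34, 747]);
  translate([66, 0, 0]) cube([587, 34, 66]);
  translate([66, 0, 681]) cube([587, 34, 66]);
}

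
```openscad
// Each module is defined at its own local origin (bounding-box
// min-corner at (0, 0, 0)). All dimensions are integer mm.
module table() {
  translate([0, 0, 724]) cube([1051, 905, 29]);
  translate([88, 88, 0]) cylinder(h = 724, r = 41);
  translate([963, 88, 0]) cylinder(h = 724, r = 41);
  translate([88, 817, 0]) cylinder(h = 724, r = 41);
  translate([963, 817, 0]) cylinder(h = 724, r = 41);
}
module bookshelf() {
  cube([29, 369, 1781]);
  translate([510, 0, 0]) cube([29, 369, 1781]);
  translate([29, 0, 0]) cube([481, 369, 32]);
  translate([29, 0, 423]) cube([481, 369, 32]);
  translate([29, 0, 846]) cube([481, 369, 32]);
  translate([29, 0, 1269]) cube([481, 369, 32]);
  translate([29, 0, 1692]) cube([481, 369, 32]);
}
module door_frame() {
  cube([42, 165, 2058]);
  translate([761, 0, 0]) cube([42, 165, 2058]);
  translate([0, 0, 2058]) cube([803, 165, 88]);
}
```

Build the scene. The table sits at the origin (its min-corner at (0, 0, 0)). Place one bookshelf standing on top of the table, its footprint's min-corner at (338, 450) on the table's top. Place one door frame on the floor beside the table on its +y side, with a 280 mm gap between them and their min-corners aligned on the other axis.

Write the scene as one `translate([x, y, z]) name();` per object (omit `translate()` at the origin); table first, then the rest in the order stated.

table();
translate([338, 450, 753]) bookshelf();
translate([0, 1185, 0]) door_frame();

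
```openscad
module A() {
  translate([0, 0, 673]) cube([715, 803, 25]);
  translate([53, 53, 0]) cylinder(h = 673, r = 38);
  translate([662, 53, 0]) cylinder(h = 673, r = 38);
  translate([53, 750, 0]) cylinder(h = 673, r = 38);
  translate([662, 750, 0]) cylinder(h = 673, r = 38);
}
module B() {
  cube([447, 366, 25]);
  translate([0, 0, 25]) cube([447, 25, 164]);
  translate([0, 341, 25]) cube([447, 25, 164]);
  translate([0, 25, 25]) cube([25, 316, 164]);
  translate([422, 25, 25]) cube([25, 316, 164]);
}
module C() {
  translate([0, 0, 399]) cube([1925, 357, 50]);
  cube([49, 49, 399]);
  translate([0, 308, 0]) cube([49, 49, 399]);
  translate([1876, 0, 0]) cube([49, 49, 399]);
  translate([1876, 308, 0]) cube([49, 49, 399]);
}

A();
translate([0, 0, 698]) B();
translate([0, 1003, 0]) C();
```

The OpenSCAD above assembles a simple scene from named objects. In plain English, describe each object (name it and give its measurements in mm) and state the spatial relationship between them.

A is a table: top 715 mm (x) × 803 mm (y), 25 mm thick, upper face at z = 698 mm, on four round legs of 76 mm diameter, each leg's bounding box inset 15 mm from the nearest pair of top edges, running from z = 0 to the bottom of the top.

B is an open storage box with external size 447×366×189 mm and wall thickness 25 mm (the base is also 25 mm thick). The base covers the whole footprint; the four walls stand on the base, with the y-facing walls full-width and the x-facing walls fitting between their inner faces.

C is a bench: a 1925×357 mm seat slab, 50 mm thick, top at z = 449 mm, on four 49×49 mm square legs flush with the seat corners and standing on z = 0.

The open box is on top of the table. The bench is on the floor beside the table on its +y side.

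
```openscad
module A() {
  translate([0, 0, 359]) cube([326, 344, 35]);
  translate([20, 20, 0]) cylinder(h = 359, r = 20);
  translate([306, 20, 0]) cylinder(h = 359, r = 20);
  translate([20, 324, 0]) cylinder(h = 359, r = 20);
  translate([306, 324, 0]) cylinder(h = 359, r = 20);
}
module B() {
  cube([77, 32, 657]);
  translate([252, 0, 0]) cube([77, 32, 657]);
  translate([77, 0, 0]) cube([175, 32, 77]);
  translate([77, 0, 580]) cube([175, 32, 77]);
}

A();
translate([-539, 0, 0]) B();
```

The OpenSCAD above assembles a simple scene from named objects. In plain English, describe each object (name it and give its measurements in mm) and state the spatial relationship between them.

A is a simple wooden stool: a rectangular seat 326 mm (x) by 344 mm (y), 35 mm thick, top face at z = 394 mm, on four round legs, each 40 mm in diameter. The legs rest on z = 0, each leg's axis is inset half a diameter from the nearest pair of seat edges (so the leg's bounding box is flush with the corner).

B is a picture frame with a 175×503 mm rectangular opening (x by z) and a uniform 77 mm border on every side. Frame depth is 32 mm along y. It is built from two vertical stiles running the full outside height and two horizontal rails spanning the gap between the stiles.

The picture frame is on the floor beside the stool on its −x side.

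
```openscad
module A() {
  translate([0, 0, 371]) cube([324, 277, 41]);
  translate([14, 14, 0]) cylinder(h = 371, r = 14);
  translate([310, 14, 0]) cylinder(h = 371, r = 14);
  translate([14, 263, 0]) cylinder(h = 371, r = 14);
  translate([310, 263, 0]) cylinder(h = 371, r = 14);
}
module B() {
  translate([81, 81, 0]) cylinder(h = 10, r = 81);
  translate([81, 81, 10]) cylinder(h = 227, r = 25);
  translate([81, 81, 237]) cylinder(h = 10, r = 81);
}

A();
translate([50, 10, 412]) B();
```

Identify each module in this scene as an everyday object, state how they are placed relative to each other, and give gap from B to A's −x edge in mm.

A is a stool. B is a spool. The spool is on top of the stool. The gap from the spool to the stool's −x edge is 50 mm.

The spool's min-x is at 50; the stool's min-x is 0; gap = 50 mm.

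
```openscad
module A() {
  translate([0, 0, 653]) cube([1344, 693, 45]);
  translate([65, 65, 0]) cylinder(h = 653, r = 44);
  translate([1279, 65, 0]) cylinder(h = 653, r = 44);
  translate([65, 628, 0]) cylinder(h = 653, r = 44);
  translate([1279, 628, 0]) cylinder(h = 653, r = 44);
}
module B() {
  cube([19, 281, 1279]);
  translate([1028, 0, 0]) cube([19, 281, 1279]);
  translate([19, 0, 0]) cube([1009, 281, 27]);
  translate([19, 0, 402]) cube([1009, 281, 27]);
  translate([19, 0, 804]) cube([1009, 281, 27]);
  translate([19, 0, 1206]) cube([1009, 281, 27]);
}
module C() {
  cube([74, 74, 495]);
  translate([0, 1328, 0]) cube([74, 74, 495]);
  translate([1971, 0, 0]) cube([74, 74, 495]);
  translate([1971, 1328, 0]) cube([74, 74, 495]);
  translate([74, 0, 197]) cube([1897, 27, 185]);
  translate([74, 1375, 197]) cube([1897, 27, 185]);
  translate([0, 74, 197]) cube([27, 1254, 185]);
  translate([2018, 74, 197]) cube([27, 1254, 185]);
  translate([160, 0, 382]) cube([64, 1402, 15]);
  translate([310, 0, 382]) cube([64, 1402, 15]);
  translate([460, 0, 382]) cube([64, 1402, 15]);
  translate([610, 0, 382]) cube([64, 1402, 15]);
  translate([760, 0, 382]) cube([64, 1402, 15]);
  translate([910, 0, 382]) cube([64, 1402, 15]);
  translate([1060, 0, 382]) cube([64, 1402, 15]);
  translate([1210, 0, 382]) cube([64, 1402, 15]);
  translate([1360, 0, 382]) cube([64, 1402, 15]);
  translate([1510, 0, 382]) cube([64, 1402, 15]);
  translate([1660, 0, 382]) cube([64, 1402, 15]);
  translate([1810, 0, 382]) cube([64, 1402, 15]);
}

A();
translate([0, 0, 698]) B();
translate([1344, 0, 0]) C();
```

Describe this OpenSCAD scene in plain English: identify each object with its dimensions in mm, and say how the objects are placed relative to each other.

A is a table with a 1344×693 mm rectangular top, 45 mm thick, top surface at z = 698 mm, supported by four round legs of 88 mm diameter, each leg's bounding box inset 21 mm from the nearest pair of top edges, running from the floor.

B is an open bookshelf. Two side panels, each 19 mm thick, 281 mm deep and 1279 mm tall, stand 1047 mm apart (outside-to-outside). Between them sit 4 shelves, each 27 mm thick and 281 mm deep, spanning the full gap between the sides. The bottom shelf rests on the floor (its underside at z = 0) and the clear gap between one shelf's top and the next shelf's underside is 375 mm.

C is a bed frame 2045 mm long (x) by 1402 mm wide (y). Four 74×74 mm corner posts, 495 mm tall, at the corners of the footprint. Four rails of 27 mm thickness and 185 mm height run between adjacent posts with their undersides at z = 197 mm, their outer faces flush with the outside of the frame (the two x-running rails run between the posts' inner faces; the two y-running rails run between the posts' inner faces). 12 slats, each 64 mm wide (x) and 15 mm thick, lie across the top of the two x-running rails, running the full 1402 mm width of the frame in y; the slats are evenly spaced along x between the inner faces of the end posts with equal gaps (rounded down to the nearest mm) at the −x end and between each pair — any rounding remainder accumulates at the +x end.

The bookshelf is on top of the table. The bed frame is against the table's +x side, with their −y faces flush.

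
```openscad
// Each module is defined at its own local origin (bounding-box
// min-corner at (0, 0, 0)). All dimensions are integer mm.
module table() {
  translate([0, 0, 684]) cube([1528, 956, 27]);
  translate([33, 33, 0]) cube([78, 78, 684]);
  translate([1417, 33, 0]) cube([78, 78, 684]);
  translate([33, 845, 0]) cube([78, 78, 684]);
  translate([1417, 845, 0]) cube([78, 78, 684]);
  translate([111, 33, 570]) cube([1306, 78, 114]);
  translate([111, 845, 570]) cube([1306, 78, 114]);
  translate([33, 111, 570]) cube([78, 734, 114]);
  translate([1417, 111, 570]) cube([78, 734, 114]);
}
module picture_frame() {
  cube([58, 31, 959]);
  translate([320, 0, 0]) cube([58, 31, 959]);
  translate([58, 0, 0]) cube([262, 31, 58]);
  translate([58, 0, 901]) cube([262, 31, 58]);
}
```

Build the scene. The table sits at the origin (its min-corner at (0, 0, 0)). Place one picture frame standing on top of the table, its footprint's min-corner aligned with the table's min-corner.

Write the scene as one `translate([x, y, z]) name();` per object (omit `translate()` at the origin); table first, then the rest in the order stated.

table();
translate([0, 0, 711]) picture_frame();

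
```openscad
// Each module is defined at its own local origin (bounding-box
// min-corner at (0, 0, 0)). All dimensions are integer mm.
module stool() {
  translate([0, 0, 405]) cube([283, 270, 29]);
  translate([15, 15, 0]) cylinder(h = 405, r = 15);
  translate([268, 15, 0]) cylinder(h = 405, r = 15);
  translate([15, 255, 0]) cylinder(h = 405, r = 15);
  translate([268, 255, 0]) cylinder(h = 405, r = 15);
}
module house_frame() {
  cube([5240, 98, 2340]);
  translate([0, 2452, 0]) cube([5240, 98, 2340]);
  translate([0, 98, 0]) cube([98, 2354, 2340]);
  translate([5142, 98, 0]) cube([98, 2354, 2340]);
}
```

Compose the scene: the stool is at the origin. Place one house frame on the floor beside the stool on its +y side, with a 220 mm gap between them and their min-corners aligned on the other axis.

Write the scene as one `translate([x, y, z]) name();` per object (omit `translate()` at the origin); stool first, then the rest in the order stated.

stool();
translate([0, 490, 0]) house_frame();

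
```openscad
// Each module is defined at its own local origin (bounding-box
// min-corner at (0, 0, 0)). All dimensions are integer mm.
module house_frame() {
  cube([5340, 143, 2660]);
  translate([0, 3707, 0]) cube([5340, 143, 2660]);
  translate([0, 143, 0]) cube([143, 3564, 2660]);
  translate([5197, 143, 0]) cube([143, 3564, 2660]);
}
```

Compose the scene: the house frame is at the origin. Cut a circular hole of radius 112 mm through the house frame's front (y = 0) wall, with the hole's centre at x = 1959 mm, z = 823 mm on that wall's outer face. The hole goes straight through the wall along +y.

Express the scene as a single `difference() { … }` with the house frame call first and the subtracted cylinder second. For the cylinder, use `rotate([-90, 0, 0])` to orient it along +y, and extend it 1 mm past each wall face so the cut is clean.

difference() {
  house_frame();
  translate([1959, -1, 823]) rotate([-90, 0, 0]) cylinder(h = 145, r = 112);
}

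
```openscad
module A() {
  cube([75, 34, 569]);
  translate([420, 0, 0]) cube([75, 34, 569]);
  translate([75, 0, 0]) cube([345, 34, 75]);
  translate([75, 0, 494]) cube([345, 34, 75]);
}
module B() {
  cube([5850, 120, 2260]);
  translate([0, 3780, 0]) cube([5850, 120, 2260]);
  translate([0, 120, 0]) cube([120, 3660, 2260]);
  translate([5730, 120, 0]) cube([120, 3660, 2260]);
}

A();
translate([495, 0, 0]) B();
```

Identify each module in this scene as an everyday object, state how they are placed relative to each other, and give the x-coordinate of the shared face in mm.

The picture frame's +x face and the house frame's −x face are both at x = 495 mm.

A is a picture frame. B is a house frame. The house frame is against the picture frame's +x side, with their −y faces flush. The x-coordinate of the shared face is 495 mm.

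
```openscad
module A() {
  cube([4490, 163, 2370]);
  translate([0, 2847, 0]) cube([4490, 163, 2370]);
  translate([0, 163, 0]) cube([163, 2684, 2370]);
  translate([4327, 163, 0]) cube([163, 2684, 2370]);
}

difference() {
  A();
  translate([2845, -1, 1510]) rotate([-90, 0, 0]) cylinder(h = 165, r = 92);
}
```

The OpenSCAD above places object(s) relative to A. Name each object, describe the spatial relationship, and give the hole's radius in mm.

The subtracted cylinder has r = 92 mm.

A is a house frame. The house frame has a circular hole through its front wall. The hole's radius is 92 mm.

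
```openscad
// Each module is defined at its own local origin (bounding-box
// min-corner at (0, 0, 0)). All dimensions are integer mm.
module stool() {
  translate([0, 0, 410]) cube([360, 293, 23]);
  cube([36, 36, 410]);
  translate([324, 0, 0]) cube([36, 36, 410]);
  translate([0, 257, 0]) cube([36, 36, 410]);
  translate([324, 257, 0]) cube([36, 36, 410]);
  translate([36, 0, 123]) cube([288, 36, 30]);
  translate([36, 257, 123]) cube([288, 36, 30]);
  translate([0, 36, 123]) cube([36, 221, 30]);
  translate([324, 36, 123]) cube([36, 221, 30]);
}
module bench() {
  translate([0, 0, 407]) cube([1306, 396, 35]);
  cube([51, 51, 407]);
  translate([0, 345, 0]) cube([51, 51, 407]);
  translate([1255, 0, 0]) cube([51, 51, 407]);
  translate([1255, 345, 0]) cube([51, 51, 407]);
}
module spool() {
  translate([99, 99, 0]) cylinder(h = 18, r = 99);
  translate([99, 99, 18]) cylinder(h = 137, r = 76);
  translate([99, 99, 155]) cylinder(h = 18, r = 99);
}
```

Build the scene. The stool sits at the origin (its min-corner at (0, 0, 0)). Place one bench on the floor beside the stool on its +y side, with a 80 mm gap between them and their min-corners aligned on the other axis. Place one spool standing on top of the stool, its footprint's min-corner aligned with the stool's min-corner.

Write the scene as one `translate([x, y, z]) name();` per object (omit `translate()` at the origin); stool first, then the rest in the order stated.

stool();
translate([0, 373, 0]) bench();
translate([0, 0, 433]) spool();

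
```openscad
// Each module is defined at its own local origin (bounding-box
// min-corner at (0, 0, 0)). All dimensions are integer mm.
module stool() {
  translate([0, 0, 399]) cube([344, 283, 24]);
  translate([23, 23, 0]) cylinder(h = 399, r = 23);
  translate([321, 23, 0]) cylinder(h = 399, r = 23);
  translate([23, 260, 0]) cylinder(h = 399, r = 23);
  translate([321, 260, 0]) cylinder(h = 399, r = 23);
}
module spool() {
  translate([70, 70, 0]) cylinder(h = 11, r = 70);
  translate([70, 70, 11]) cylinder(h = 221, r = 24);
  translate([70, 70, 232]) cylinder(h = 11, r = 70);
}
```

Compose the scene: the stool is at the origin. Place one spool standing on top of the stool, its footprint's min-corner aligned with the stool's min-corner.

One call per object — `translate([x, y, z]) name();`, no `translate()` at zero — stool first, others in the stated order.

stool();
translate([0, 0, 423]) spool();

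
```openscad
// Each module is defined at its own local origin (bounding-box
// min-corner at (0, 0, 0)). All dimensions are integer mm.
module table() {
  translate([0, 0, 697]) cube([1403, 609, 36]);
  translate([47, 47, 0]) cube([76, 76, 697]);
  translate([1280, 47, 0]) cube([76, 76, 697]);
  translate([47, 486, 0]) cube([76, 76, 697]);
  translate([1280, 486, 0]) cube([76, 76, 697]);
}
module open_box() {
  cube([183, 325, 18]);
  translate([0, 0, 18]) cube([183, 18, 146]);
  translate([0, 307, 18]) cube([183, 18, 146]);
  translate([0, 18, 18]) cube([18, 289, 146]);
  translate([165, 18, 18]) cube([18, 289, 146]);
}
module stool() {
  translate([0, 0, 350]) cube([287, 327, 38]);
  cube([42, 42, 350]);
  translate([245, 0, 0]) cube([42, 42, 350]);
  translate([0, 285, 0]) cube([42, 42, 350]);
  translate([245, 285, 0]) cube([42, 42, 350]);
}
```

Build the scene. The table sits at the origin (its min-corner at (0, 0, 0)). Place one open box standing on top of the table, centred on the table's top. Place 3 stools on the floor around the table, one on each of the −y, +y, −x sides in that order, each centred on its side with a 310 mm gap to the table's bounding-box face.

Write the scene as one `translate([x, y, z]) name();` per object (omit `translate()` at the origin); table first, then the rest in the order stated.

table();
translate([610, 142, 733]) open_box();
translate([558, -637, 0]) stool();
translate([558, 919, 0]) stool();
translate([-597, 141, 0]) stool();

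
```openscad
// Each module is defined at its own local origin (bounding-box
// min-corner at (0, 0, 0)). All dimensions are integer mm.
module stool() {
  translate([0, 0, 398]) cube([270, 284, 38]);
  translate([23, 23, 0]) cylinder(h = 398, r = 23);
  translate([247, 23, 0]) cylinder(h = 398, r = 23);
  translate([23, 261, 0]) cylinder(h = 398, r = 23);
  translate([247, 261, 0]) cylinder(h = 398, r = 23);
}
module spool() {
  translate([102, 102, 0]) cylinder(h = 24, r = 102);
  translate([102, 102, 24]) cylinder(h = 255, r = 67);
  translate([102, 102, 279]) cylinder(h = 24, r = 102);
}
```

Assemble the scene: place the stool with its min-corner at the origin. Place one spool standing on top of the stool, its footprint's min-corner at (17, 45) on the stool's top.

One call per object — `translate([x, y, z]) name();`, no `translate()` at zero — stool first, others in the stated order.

stool();
translate([17, 45, 436]) spool();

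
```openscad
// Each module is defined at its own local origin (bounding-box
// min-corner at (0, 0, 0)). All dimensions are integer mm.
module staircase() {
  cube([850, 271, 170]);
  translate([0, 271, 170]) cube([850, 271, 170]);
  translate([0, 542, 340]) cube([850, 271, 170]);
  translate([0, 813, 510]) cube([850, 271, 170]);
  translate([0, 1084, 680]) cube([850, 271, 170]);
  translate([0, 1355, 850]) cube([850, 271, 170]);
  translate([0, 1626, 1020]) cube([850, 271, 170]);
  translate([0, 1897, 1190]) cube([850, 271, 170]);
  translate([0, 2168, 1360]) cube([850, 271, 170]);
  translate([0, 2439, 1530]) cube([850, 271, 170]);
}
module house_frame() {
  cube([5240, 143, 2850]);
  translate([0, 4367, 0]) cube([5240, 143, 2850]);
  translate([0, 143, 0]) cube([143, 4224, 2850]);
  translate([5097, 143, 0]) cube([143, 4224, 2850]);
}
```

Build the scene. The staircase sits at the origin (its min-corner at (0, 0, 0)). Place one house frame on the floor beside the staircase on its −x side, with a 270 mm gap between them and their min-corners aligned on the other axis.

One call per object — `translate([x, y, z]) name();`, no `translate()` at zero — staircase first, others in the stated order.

staircase();
translate([-5510, 0, 0]) house_frame();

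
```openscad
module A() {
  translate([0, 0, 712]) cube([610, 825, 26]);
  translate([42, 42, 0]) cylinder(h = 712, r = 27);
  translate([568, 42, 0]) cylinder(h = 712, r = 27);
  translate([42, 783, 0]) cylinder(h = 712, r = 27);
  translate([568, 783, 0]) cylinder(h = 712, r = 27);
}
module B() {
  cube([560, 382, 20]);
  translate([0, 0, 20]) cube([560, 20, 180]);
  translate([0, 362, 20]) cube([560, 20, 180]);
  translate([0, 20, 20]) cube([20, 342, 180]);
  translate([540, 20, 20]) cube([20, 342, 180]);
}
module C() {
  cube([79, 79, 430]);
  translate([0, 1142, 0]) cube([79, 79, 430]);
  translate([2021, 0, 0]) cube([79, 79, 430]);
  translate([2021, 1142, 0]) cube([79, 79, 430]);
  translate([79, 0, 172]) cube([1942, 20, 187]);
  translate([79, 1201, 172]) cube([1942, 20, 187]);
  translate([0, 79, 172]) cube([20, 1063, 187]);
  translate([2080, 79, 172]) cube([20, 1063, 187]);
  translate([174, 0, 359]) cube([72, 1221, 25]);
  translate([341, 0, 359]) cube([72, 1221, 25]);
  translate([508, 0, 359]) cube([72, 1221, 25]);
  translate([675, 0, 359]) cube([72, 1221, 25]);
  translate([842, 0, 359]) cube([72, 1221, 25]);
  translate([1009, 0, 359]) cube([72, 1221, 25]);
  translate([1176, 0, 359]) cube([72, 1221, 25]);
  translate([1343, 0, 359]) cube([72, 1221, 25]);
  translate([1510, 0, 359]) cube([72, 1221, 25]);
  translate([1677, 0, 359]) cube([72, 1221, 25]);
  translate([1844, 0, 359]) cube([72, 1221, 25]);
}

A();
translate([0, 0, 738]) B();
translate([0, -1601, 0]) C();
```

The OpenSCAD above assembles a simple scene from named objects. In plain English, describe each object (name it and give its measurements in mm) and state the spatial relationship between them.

A is a table: top 610 mm (x) × 825 mm (y), 26 mm thick, upper face at z = 738 mm, on four round legs of 54 mm diameter, each leg's bounding box inset 15 mm from the nearest pair of top edges, running from z = 0 to the bottom of the top.

B is an open-topped rectangular box: outside dimensions 560×382×200 mm, with a uniform wall and base thickness of 20 mm. The base is a full 560×382 slab on the floor; four walls sit on top of the base. The front and back walls (the −y and +y sides) span the full width; the two side walls fit between them.

C is a bed frame 2100 mm long (x) by 1221 mm wide (y). Four 79×79 mm corner posts, 430 mm tall, at the corners of the footprint. Four rails of 20 mm thickness and 187 mm height run between adjacent posts with their undersides at z = 172 mm, their outer faces flush with the outside of the frame (the two x-running rails run between the posts' inner faces; the two y-running rails run between the posts' inner faces). 11 slats, each 72 mm wide (x) and 25 mm thick, lie across the top of the two x-running rails, running the full 1221 mm width of the frame in y; the slats are evenly spaced along x between the inner faces of the end posts with equal gaps (rounded down to the nearest mm) at the −x end and between each pair — any rounding remainder accumulates at the +x end.

The open box is on top of the table. The bed frame is on the floor beside the table on its −y side.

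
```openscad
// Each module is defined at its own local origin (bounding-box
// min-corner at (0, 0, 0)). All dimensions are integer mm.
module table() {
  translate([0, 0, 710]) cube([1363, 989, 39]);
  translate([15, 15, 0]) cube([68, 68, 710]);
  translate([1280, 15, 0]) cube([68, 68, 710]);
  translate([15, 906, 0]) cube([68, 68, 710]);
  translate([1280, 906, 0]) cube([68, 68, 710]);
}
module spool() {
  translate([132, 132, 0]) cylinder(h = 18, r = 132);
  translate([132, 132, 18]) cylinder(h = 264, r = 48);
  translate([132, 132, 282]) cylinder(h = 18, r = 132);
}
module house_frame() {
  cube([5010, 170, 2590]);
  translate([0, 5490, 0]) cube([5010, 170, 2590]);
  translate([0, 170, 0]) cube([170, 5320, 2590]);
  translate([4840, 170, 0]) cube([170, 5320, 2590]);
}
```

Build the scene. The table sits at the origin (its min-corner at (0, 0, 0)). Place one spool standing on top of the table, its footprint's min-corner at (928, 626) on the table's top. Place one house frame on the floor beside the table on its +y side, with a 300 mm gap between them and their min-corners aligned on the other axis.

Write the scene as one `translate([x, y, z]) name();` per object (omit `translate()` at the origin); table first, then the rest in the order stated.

table();
translate([928, 626, 749]) spool();
translate([0, 1289, 0]) house_frame();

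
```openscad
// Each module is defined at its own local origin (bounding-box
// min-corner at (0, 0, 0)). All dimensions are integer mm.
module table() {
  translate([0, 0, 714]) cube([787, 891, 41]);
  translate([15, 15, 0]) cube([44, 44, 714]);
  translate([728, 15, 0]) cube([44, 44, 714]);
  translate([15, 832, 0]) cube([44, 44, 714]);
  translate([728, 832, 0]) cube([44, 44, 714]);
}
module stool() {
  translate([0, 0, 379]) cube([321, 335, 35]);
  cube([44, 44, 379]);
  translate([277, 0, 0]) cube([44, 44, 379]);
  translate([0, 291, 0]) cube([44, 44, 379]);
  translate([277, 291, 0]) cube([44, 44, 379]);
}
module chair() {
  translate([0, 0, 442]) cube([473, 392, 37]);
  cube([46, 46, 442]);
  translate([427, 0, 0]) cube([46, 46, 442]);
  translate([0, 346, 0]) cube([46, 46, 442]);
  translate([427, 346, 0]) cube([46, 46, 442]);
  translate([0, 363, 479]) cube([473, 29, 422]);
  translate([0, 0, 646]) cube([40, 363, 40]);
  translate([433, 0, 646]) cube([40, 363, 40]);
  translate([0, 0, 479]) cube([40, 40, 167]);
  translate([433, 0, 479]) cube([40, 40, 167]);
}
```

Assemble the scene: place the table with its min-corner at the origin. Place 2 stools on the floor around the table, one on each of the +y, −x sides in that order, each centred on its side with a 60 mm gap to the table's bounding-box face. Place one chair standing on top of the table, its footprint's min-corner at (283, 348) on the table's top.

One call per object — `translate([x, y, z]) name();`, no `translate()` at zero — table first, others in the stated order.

table();
translate([233, 951, 0]) stool();
translate([-381, 278, 0]) stool();
translate([283, 348, 755]) chair();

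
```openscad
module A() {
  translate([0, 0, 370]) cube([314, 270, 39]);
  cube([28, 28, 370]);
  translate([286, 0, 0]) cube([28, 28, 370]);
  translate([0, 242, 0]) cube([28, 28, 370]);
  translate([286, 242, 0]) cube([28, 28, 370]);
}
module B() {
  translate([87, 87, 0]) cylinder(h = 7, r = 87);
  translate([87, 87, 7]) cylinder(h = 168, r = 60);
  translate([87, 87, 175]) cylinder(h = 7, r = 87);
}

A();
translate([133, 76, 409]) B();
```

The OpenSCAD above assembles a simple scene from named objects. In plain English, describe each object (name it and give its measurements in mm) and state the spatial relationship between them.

A is a four-legged stool. The seat is 314×270 mm, 39 mm thick, top at z = 409 mm. It stands on four square legs, each 28×28 mm in cross-section, from z = 0 to the seat underside, each flush with a corner of the seat.

B is a spool: two coaxial disc flanges of radius 87 mm and thickness 7 mm, joined by a core cylinder of radius 60 mm and height 168 mm. The lower flange rests on z = 0 and the three cylinders share a vertical axis.

The spool is on top of the stool.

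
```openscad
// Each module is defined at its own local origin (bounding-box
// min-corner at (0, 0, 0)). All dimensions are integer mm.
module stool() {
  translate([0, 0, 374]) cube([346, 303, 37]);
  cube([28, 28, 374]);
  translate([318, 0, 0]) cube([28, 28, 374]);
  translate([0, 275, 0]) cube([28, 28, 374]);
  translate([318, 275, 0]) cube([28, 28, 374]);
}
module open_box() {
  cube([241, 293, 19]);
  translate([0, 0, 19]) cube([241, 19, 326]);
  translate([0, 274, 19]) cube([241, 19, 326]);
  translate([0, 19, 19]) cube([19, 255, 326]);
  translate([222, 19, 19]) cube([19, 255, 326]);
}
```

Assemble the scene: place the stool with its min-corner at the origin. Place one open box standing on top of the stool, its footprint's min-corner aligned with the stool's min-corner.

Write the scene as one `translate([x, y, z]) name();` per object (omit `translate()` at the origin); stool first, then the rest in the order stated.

stool();
translate([0, 0, 411]) open_box();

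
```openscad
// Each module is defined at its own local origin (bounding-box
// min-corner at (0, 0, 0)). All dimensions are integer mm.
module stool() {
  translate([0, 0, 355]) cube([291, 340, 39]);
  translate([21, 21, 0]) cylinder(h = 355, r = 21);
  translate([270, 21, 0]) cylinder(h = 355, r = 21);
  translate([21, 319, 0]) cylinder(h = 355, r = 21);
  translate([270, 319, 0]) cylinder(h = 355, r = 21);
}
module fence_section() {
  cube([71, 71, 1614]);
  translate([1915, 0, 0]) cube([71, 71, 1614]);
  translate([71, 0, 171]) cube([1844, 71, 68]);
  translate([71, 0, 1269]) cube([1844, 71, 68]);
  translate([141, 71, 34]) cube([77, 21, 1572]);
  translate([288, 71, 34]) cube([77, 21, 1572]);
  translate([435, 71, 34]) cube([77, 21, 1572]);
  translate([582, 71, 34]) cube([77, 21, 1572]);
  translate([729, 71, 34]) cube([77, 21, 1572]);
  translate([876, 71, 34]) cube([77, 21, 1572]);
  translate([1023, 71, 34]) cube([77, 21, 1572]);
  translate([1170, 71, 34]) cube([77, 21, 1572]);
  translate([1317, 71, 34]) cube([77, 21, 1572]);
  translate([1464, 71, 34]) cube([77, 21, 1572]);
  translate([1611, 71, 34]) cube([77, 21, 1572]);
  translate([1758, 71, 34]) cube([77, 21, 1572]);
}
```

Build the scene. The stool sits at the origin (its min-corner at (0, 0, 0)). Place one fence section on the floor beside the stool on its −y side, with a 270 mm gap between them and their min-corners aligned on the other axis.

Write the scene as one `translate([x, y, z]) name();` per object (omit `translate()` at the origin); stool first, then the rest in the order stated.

stool();
translate([0, -362, 0]) fence_section();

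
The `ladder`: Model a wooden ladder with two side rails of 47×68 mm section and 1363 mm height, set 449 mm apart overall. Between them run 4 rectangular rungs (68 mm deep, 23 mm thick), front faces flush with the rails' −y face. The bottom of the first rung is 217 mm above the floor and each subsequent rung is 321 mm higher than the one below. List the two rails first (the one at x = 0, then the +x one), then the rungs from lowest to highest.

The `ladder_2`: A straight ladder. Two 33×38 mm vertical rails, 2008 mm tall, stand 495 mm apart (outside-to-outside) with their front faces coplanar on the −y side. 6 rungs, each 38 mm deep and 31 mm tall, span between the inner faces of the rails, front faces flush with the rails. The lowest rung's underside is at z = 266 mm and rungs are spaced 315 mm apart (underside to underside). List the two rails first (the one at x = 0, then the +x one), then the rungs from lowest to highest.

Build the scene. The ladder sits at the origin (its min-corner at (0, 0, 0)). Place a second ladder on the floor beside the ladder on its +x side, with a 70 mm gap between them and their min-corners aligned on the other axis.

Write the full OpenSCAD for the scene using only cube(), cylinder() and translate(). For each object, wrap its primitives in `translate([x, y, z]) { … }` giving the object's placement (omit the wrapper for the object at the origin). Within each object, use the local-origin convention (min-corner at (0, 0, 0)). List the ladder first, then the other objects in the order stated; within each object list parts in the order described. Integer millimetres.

cube([47, 68, 1363]);
translate([402, 0, 0]) cube([47, 68, 1363]);
translate([47, 0, 217]) cube([355, 68, 23]);
translate([47, 0, 538]) cube([355, 68, 23]);
translate([47, 0, 859]) cube([355, 68, 23]);
translate([47, 0, 1180]) cube([355, 68, 23]);
translate([519, 0, 0]) {
  cube([33, 38, 2008]);
  translate([462, 0, 0]) cube([33, 38, 2008]);
  translate([33, 0, 266]) cube([429, 38, 31]);
  translate([33, 0, 581]) cube([429, 38, 31]);
  translate([33, 0, 896]) cube([429, 38, 31]);
  translate([33, 0, 1211]) cube([429, 38, 31]);
  translate([33, 0, 1526]) cube([429, 38, 31]);
  translate([33, 0, 1841]) cube([429, 38, 31]);
}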